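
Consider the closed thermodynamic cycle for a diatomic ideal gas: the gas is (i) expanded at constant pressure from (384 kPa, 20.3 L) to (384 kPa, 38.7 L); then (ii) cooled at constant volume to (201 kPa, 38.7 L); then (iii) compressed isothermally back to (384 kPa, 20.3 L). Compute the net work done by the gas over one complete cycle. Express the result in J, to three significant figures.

W_net ≈ 2050 J

Leg (i): W = PΔV = (384)(38.7 − 20.3) = 7066 J.
Leg (ii): W = 0.
Leg (iii): W = PᵢVᵢ ln(V_f/Vᵢ) = (7779) ln(20.3/38.7) = -5019 J.
W_net = 7066 − 5019 = 2047 J.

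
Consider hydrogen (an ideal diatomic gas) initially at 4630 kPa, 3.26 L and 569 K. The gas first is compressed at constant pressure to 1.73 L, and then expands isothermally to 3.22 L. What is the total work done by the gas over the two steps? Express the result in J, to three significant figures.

W_total ≈ -2110 J

Step 1 (isobaric): W = PΔV = (4630 kPa)(1.73 − 3.26 L) = -7084 J.
After step 1: P = 4630 kPa, V = 1.73 L, T = 302 K.
Step 2 (isothermal): W = P₁V₁ ln(V₂/V₁) = (8010) ln(3.22/1.73) = 4976 J.
W_total = -7084 + 4976 = -2108 J.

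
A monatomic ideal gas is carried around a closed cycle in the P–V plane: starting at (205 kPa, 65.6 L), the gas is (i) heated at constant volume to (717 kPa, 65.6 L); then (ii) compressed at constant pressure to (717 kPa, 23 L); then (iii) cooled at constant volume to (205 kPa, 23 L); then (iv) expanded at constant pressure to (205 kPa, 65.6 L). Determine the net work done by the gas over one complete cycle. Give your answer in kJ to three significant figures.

Constant-volume legs do no work.
W(ii) = (717)(23 − 65.6) = -30544 J; W(iv) = (205)(65.6 − 23) = 8733 J.
W_net = -30544 + 8733 = -21811 J (the counter-clockwise enclosed area).

W_net ≈ -21.8 kJ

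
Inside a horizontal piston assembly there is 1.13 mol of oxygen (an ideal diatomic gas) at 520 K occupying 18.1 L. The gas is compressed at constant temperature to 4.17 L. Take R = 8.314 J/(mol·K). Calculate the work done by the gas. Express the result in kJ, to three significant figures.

Isothermal: W = nRT ln(V₂/V₁).
W = (1.13)(8.314)(520) × ln(4.17/18.1)
  = 4885 × -1.468
W_by_gas = -7172 J.

W ≈ -7.17 kJ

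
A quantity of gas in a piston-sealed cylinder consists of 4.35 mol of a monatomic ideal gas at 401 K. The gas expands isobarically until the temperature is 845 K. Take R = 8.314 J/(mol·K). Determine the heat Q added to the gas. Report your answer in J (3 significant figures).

Q ≈ 40100 J

Isobaric: W = nRΔT = (4.35)(8.314)(444) = 16058 J.
ΔU = nCᵥΔT with Cᵥ = 3R/2: ΔU = (4.35)(12.47)(444) = 24086 J.
Q = ΔU + W = 24086 + 16058 = 40144 J.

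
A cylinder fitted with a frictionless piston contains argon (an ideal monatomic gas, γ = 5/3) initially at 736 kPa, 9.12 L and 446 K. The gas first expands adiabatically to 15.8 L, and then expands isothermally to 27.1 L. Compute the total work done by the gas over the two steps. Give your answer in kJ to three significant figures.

W_total ≈ 5.60 kJ

Step 1 (adiabatic): W = (P₁V₁ − P₂V₂)/(γ−1) = (6712 − 4653)/0.667 = 3088 J.
After step 1: P = 294.5 kPa, V = 15.8 L, T = 309.2 K.
Step 2 (isothermal): W = P₁V₁ ln(V₂/V₁) = (4653) ln(27.1/15.8) = 2511 J.
W_total = 3088 + 2511 = 5599 J.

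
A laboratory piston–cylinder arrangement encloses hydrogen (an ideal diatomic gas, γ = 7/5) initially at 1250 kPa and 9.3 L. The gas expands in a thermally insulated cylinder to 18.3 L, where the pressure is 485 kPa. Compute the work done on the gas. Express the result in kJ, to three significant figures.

Adiabatic: W = (P₁V₁ − P₂V₂)/(γ − 1) with γ = 7/5.
P₁V₁ = 11625 J, P₂V₂ = 8876 J.
W = (11625 − 8876) / 0.4 = 6874 J.
Work on gas = −W_by = -6874 J.

W ≈ -6.87 kJ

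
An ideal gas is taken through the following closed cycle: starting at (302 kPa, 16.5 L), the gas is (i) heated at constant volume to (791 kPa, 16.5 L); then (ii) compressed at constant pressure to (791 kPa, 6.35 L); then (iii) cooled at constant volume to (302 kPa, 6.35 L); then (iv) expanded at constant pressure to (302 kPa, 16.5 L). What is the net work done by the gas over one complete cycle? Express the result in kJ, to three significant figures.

Constant-volume legs do no work.
W(ii) = (791)(6.35 − 16.5) = -8029 J; W(iv) = (302)(16.5 − 6.35) = 3065 J.
W_net = -8029 + 3065 = -4963 J (the counter-clockwise enclosed area).

W_net ≈ -4.96 kJ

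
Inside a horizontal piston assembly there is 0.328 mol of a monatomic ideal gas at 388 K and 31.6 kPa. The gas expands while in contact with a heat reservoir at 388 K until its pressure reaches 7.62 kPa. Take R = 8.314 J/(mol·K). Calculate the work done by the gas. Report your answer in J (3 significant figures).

W ≈ 1500 J

Isothermal process: W = nRT ln(V₂/V₁) = nRT ln(P₁/P₂).
W = (0.328)(8.314)(388) × ln(31.6/7.62)
  = 1058 × ln(4.147) = 1058 × 1.422
W_by_gas = 1505 J.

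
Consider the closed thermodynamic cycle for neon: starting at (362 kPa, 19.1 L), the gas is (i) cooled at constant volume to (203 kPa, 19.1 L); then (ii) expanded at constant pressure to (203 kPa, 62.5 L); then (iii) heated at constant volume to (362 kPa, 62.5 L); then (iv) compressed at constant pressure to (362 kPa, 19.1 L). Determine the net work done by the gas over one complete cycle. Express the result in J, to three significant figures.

W_net ≈ -6900 J

Constant-volume legs do no work.
W(ii) = (203)(62.5 − 19.1) = 8810 J; W(iv) = (362)(19.1 − 62.5) = -15711 J.
W_net = 8810 − 15711 = -6901 J (the counter-clockwise enclosed area).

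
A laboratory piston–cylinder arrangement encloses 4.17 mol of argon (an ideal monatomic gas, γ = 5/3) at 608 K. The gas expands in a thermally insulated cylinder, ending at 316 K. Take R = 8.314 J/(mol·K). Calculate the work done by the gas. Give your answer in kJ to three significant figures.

W ≈ 15.2 kJ

Adiabatic ⇒ Q = 0, so W_by = −ΔU = nCᵥ(T₁ − T₂).
Cᵥ = 3R/2 = 12.47 J/(mol·K).
W = (4.17)(12.47)(608 − 316) = 15185 J.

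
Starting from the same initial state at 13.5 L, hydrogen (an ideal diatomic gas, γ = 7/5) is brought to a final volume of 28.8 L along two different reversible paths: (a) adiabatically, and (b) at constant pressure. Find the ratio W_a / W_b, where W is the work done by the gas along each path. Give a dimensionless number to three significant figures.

Path (a) adiabatic: W = P₁V₁(1 − (V₁/V₂)^(γ−1))/(γ−1) → W_a/(P₁V₁) = 0.6536.
Path (b) isobaric: W = P₁(V₂ − V₁) → W_b/(P₁V₁) = 1.133.
W_a / W_b = 0.6536 / 1.133 = 0.5767.

W_a / W_b ≈ 0.577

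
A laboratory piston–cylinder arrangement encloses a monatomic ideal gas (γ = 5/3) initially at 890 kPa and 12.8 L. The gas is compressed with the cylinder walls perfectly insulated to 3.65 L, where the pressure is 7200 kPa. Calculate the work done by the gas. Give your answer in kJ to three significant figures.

Adiabatic: W = (P₁V₁ − P₂V₂)/(γ − 1) with γ = 5/3.
P₁V₁ = 11392 J, P₂V₂ = 26280 J.
W = (11392 − 26280) / 0.6667 = -22332 J.

W ≈ -22.3 kJ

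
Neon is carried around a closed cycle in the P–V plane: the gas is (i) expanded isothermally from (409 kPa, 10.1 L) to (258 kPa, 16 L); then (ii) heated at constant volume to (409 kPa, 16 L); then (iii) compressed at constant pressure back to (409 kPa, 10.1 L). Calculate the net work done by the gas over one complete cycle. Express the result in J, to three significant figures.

Leg (i): W = PᵢVᵢ ln(V_f/Vᵢ) = (4131) ln(16/10.1) = 1900 J.
Leg (ii): W = 0.
Leg (iii): W = PΔV = (409)(10.1 − 16) = -2413 J.
W_net = 1900 − 2413 = -512.7 J.

W_net ≈ -513 J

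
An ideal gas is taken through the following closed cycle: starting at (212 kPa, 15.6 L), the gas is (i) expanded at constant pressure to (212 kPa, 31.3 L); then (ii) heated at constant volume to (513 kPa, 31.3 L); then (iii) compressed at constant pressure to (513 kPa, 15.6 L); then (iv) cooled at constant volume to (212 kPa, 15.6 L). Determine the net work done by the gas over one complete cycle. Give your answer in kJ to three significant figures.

Constant-volume legs do no work.
W(i) = (212)(31.3 − 15.6) = 3328 J; W(iii) = (513)(15.6 − 31.3) = -8054 J.
W_net = 3328 − 8054 = -4726 J (the counter-clockwise enclosed area).

W_net ≈ -4.73 kJ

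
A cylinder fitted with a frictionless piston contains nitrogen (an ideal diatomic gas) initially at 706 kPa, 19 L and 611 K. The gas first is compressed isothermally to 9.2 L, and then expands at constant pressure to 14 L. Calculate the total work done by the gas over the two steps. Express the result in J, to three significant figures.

Step 1 (isothermal): W = P₁V₁ ln(V₂/V₁) = (13414) ln(9.2/19) = -9728 J.
After step 1: P = 1458 kPa, V = 9.2 L, T = 611 K.
Step 2 (isobaric): W = PΔV = (1458 kPa)(14 − 9.2 L) = 6999 J.
W_total = -9728 + 6999 = -2730 J.

W_total ≈ -2730 J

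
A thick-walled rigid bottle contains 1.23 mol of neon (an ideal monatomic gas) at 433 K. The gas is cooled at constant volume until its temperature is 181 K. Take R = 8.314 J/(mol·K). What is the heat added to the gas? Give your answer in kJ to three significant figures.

Constant volume ⇒ W = 0, so Q = ΔU = nCᵥΔT with Cᵥ = 3R/2 = 12.47 J/(mol·K).
ΔU = (1.23)(12.47)(181 − 433) = -3866 J.

Q ≈ -3.87 kJ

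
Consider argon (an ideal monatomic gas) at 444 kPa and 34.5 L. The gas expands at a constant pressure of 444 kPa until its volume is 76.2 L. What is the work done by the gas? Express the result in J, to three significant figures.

W ≈ 18500 J

Isobaric: W = P ΔV.
W = (444 kPa)(76.2 − 34.5 L) = (444)(41.7) = 18515 J.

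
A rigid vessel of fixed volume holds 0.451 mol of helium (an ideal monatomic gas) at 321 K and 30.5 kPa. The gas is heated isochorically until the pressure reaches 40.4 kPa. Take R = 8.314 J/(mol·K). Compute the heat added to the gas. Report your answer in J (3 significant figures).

Constant volume ⇒ W = 0, so Q = ΔU = nCᵥΔT with Cᵥ = 3R/2 = 12.47 J/(mol·K).
At constant V, T₂/T₁ = P₂/P₁ ⇒ ΔT = T₁(P₂/P₁ − 1) = 321·(40.4/30.5 − 1) = 104.2 K.
ΔU = (0.451)(12.47)(104.2) = 586 J.

Q ≈ 586 J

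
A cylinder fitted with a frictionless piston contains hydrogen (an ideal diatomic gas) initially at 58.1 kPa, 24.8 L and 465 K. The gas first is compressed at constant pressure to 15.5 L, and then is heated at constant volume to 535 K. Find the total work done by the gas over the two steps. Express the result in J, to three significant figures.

Step 1 (isobaric): W = PΔV = (58.1 kPa)(15.5 − 24.8 L) = -540.3 J.
Step 2 (isochoric): W = 0 (constant volume).
W_total = -540.3 + 0 = -540.3 J.

W_total ≈ -540 J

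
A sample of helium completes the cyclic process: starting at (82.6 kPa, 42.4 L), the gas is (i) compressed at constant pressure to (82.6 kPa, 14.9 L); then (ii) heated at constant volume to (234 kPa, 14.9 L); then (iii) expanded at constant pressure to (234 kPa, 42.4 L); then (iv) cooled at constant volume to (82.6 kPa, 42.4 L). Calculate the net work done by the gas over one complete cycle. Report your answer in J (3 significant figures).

Constant-volume legs do no work.
W(i) = (82.6)(14.9 − 42.4) = -2272 J; W(iii) = (234)(42.4 − 14.9) = 6435 J.
W_net = -2272 + 6435 = 4164 J (the clockwise enclosed area).

W_net ≈ 4160 J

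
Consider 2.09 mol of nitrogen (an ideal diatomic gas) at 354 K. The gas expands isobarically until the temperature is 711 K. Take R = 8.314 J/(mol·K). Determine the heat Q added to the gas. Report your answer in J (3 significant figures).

Q ≈ 21700 J

Isobaric: W = nRΔT = (2.09)(8.314)(357) = 6203 J.
ΔU = nCᵥΔT with Cᵥ = 5R/2: ΔU = (2.09)(20.79)(357) = 15508 J.
Q = ΔU + W = 15508 + 6203 = 21712 J.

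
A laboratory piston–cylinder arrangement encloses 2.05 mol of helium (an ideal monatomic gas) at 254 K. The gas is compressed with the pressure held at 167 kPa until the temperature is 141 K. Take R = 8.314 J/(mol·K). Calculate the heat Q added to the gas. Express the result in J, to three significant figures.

Q ≈ -4810 J

Isobaric: W = nRΔT = (2.05)(8.314)(-113) = -1926 J.
ΔU = nCᵥΔT with Cᵥ = 3R/2: ΔU = (2.05)(12.47)(-113) = -2889 J.
Q = ΔU + W = -2889 − 1926 = -4815 J.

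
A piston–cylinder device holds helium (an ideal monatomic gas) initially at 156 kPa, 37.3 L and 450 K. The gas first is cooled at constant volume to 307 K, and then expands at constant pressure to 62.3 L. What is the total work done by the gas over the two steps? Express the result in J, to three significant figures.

W_total ≈ 2660 J

Step 1 (isochoric): W = 0 (constant volume).
After step 1: P = 106.4 kPa (V unchanged).
Step 2 (isobaric): W = PΔV = (106.4 kPa)(62.3 − 37.3 L) = 2661 J.
W_total = 0 + 2661 = 2661 J.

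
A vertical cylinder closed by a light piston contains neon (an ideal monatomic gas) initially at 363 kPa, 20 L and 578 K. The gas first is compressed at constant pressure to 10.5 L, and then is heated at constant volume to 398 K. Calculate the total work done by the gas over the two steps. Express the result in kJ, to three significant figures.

Step 1 (isobaric): W = PΔV = (363 kPa)(10.5 − 20 L) = -3448 J.
Step 2 (isochoric): W = 0 (constant volume).
W_total = -3448 + 0 = -3448 J.

W_total ≈ -3.45 kJ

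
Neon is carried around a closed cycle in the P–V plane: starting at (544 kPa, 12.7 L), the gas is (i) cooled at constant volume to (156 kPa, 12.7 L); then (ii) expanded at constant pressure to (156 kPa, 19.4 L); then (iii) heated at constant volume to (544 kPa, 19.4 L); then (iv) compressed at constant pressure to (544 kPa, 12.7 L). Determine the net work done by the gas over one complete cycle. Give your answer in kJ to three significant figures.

Constant-volume legs do no work.
W(ii) = (156)(19.4 − 12.7) = 1045 J; W(iv) = (544)(12.7 − 19.4) = -3645 J.
W_net = 1045 − 3645 = -2600 J (the counter-clockwise enclosed area).

W_net ≈ -2.60 kJ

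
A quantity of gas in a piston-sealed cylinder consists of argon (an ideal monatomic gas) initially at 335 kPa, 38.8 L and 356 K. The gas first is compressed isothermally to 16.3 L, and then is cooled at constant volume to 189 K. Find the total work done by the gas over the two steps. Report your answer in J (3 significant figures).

Step 1 (isothermal): W = P₁V₁ ln(V₂/V₁) = (12998) ln(16.3/38.8) = -11273 J.
Step 2 (isochoric): W = 0 (constant volume).
W_total = -11273 + 0 = -11273 J.

W_total ≈ -11300 J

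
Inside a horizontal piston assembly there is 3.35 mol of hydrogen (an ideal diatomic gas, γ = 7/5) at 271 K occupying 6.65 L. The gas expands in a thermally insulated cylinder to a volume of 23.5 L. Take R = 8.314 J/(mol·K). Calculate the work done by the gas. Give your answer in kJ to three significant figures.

Adiabatic: TV^(γ−1) = const with γ = 7/5.
T₂ = T₁ (V₁/V₂)^(γ−1) = 271 × (6.65/23.5)^0.4 = 271 × 0.6035 = 163.6 K.
W_by = nCᵥ(T₁ − T₂) = (3.35)(20.79)(271 − 163.6) = 7481 J.

W ≈ 7.48 kJ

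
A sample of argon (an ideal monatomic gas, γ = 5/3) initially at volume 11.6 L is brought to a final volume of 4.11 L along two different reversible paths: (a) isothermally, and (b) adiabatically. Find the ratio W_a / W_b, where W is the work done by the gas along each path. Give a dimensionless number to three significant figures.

Path (a) isothermal: W = P₁V₁ ln(V₂/V₁) → W_a/(P₁V₁) = -1.038.
Path (b) adiabatic: W = P₁V₁(1 − (V₁/V₂)^(γ−1))/(γ−1) → W_b/(P₁V₁) = -1.496.
W_a / W_b = -1.038 / -1.496 = 0.6937.

W_a / W_b ≈ 0.694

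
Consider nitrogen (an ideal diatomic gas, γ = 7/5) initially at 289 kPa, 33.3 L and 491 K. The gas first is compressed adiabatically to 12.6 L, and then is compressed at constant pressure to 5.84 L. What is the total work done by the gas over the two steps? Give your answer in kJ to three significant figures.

Step 1 (adiabatic): W = (P₁V₁ − P₂V₂)/(γ−1) = (9624 − 14196)/0.4 = -11431 J.
After step 1: P = 1127 kPa, V = 12.6 L, T = 724.3 K.
Step 2 (isobaric): W = PΔV = (1127 kPa)(5.84 − 12.6 L) = -7616 J.
W_total = -11431 − 7616 = -19048 J.

W_total ≈ -19.0 kJ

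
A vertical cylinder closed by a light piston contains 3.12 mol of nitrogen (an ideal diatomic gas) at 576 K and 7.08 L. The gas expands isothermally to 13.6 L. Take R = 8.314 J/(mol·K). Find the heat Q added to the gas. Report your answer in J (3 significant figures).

Isothermal ⇒ ΔU = 0, so Q = W = nRT ln(V₂/V₁).
Q = (3.12)(8.314)(576) ln(13.6/7.08) = 14941 × 0.6528 = 9754 J.

Q ≈ 9750 J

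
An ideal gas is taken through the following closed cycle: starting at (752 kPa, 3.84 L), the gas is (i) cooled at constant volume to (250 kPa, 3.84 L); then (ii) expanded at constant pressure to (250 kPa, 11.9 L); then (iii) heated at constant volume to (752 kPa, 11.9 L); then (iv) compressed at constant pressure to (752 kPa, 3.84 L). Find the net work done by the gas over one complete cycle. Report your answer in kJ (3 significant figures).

W_net ≈ -4.05 kJ

Constant-volume legs do no work.
W(ii) = (250)(11.9 − 3.84) = 2015 J; W(iv) = (752)(3.84 − 11.9) = -6061 J.
W_net = 2015 − 6061 = -4046 J (the counter-clockwise enclosed area).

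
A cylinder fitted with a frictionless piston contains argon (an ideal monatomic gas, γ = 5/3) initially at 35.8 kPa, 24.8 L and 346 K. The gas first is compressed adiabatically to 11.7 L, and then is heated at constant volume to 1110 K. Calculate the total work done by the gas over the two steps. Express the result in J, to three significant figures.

Step 1 (adiabatic): W = (P₁V₁ − P₂V₂)/(γ−1) = (887.8 − 1465)/0.667 = -865.8 J.
Step 2 (isochoric): W = 0 (constant volume).
W_total = -865.8 + 0 = -865.8 J.

W_total ≈ -866 J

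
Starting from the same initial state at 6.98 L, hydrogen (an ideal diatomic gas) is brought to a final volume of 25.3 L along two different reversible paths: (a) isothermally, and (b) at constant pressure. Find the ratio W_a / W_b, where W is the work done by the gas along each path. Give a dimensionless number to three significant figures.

Path (a) isothermal: W = P₁V₁ ln(V₂/V₁) → W_a/(P₁V₁) = 1.288.
Path (b) isobaric: W = P₁(V₂ − V₁) → W_b/(P₁V₁) = 2.625.
W_a / W_b = 1.288 / 2.625 = 0.4906.

W_a / W_b ≈ 0.491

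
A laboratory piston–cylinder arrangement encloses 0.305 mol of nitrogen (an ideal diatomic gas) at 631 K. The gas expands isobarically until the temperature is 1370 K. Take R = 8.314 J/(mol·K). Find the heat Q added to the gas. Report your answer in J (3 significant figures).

Isobaric: W = nRΔT = (0.305)(8.314)(739) = 1874 J.
ΔU = nCᵥΔT with Cᵥ = 5R/2: ΔU = (0.305)(20.79)(739) = 4685 J.
Q = ΔU + W = 4685 + 1874 = 6559 J.

Q ≈ 6560 J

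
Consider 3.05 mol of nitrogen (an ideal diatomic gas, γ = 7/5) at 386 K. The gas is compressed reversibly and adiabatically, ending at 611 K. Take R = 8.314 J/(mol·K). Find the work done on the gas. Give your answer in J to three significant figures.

W ≈ 14300 J

Adiabatic ⇒ Q = 0, so W_by = −ΔU = nCᵥ(T₁ − T₂).
Cᵥ = 5R/2 = 20.79 J/(mol·K).
W = (3.05)(20.79)(386 − 611) = -14264 J.
Work on gas = −W_by = 14264 J.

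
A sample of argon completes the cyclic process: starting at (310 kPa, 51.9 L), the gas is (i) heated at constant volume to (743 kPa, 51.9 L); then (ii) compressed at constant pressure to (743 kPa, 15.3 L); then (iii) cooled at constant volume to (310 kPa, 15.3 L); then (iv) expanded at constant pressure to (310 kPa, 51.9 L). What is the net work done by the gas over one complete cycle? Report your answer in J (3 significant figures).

Constant-volume legs do no work.
W(ii) = (743)(15.3 − 51.9) = -27194 J; W(iv) = (310)(51.9 − 15.3) = 11346 J.
W_net = -27194 + 11346 = -15848 J (the counter-clockwise enclosed area).

W_net ≈ -15800 J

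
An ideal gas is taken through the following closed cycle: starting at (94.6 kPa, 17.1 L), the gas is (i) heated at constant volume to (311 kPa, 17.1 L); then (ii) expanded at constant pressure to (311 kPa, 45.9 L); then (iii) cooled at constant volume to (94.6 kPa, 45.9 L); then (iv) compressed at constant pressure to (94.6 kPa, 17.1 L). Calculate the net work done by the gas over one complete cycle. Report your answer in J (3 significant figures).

W_net ≈ 6230 J

Constant-volume legs do no work.
W(ii) = (311)(45.9 − 17.1) = 8957 J; W(iv) = (94.6)(17.1 − 45.9) = -2724 J.
W_net = 8957 − 2724 = 6232 J (the clockwise enclosed area).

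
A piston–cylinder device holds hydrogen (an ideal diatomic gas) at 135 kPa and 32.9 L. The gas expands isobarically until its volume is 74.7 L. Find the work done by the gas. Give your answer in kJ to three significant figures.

Isobaric: W = P ΔV.
W = (135 kPa)(74.7 − 32.9 L) = (135)(41.8) = 5643 J.

W ≈ 5.64 kJ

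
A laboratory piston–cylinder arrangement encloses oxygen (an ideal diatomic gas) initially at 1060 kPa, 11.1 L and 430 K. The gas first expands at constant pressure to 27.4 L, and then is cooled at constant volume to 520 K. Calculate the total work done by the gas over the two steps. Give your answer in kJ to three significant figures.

Step 1 (isobaric): W = PΔV = (1060 kPa)(27.4 − 11.1 L) = 17278 J.
Step 2 (isochoric): W = 0 (constant volume).
W_total = 17278 + 0 = 17278 J.

W_total ≈ 17.3 kJ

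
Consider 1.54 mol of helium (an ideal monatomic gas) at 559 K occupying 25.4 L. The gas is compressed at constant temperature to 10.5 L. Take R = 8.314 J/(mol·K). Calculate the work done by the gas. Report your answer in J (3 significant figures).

Isothermal: W = nRT ln(V₂/V₁).
W = (1.54)(8.314)(559) × ln(10.5/25.4)
  = 7157 × -0.8834
W_by_gas = -6322 J.

W ≈ -6320 J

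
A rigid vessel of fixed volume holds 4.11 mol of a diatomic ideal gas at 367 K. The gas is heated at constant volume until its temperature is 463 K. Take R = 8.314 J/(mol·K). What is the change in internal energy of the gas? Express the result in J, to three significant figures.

ΔU ≈ 8200 J

Constant volume ⇒ W = 0, so Q = ΔU = nCᵥΔT with Cᵥ = 5R/2 = 20.79 J/(mol·K).
ΔU = (4.11)(20.79)(463 − 367) = 8201 J.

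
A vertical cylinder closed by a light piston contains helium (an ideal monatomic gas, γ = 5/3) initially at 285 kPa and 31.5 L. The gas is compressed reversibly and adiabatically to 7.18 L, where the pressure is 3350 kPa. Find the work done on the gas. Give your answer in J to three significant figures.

Adiabatic: W = (P₁V₁ − P₂V₂)/(γ − 1) with γ = 5/3.
P₁V₁ = 8978 J, P₂V₂ = 24053 J.
W = (8978 − 24053) / 0.6667 = -22613 J.
Work on gas = −W_by = 22613 J.

W ≈ 22600 J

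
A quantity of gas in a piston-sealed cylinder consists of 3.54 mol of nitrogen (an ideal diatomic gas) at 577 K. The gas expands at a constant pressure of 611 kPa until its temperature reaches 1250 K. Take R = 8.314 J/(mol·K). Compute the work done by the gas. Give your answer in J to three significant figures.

W ≈ 19800 J

Isobaric: W = P ΔV = nR ΔT.
W = (3.54)(8.314)(1250 − 577) = 19807 J.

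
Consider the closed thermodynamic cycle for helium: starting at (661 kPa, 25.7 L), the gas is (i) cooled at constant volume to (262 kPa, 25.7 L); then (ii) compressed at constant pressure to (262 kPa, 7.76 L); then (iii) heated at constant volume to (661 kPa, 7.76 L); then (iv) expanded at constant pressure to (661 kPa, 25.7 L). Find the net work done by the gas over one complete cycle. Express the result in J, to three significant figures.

Constant-volume legs do no work.
W(ii) = (262)(7.76 − 25.7) = -4700 J; W(iv) = (661)(25.7 − 7.76) = 11858 J.
W_net = -4700 + 11858 = 7158 J (the clockwise enclosed area).

W_net ≈ 7160 J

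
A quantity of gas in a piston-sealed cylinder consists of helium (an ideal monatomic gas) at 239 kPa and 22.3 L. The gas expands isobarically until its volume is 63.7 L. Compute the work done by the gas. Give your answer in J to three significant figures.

Isobaric: W = P ΔV.
W = (239 kPa)(63.7 − 22.3 L) = (239)(41.4) = 9895 J.

W ≈ 9890 J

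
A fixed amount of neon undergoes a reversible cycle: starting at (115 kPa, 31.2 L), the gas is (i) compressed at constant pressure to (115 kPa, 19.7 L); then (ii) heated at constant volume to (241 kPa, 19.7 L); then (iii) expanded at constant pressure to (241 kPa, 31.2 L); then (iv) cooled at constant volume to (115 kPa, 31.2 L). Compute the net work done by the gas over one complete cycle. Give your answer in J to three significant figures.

Constant-volume legs do no work.
W(i) = (115)(19.7 − 31.2) = -1322 J; W(iii) = (241)(31.2 − 19.7) = 2772 J.
W_net = -1322 + 2772 = 1449 J (the clockwise enclosed area).

W_net ≈ 1450 J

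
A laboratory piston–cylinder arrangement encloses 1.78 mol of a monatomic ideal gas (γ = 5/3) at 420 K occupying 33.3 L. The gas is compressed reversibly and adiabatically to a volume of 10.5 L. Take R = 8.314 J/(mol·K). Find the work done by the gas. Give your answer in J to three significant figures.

Adiabatic: TV^(γ−1) = const with γ = 5/3.
T₂ = T₁ (V₁/V₂)^(γ−1) = 420 × (33.3/10.5)^0.667 = 420 × 2.159 = 906.6 K.
W_by = nCᵥ(T₁ − T₂) = (1.78)(12.47)(420 − 906.6) = -10802 J.

W ≈ -10800 J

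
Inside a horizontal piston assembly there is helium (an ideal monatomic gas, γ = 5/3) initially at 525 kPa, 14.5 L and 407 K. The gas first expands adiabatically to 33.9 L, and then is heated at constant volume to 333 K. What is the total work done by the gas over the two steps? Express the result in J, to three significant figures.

Step 1 (adiabatic): W = (P₁V₁ − P₂V₂)/(γ−1) = (7612 − 4322)/0.667 = 4936 J.
Step 2 (isochoric): W = 0 (constant volume).
W_total = 4936 + 0 = 4936 J.

W_total ≈ 4940 J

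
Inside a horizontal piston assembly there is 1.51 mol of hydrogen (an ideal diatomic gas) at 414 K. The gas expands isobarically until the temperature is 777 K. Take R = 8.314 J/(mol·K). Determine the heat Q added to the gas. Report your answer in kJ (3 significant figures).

Isobaric: W = nRΔT = (1.51)(8.314)(363) = 4557 J.
ΔU = nCᵥΔT with Cᵥ = 5R/2: ΔU = (1.51)(20.79)(363) = 11393 J.
Q = ΔU + W = 11393 + 4557 = 15950 J.

Q ≈ 16.0 kJ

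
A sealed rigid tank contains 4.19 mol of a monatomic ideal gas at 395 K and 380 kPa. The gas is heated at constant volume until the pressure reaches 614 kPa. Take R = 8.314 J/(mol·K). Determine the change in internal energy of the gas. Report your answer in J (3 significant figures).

Constant volume ⇒ W = 0, so Q = ΔU = nCᵥΔT with Cᵥ = 3R/2 = 12.47 J/(mol·K).
At constant V, T₂/T₁ = P₂/P₁ ⇒ ΔT = T₁(P₂/P₁ − 1) = 395·(614/380 − 1) = 243.2 K.
ΔU = (4.19)(12.47)(243.2) = 12710 J.

ΔU ≈ 12700 J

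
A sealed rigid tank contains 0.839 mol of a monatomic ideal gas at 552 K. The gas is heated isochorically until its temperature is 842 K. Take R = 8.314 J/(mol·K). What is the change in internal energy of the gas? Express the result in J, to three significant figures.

Constant volume ⇒ W = 0, so Q = ΔU = nCᵥΔT with Cᵥ = 3R/2 = 12.47 J/(mol·K).
ΔU = (0.839)(12.47)(842 − 552) = 3034 J.

ΔU ≈ 3030 J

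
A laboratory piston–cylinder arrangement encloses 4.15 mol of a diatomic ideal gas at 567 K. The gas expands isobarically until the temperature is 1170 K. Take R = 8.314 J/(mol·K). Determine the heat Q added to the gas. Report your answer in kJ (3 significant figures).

Q ≈ 72.8 kJ

Isobaric: W = nRΔT = (4.15)(8.314)(603) = 20805 J.
ΔU = nCᵥΔT with Cᵥ = 5R/2: ΔU = (4.15)(20.79)(603) = 52013 J.
Q = ΔU + W = 52013 + 20805 = 72819 J.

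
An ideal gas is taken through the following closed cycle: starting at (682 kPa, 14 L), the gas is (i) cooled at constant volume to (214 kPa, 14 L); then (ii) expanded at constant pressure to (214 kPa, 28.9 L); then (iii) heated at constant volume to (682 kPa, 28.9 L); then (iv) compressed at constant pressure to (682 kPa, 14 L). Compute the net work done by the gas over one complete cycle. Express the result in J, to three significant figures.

Constant-volume legs do no work.
W(ii) = (214)(28.9 − 14) = 3189 J; W(iv) = (682)(14 − 28.9) = -10162 J.
W_net = 3189 − 10162 = -6973 J (the counter-clockwise enclosed area).

W_net ≈ -6970 J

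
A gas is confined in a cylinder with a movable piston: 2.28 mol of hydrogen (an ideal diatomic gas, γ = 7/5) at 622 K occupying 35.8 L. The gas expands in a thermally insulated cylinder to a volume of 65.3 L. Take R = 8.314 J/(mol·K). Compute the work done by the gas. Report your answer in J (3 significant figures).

W ≈ 6300 J

Adiabatic: TV^(γ−1) = const with γ = 7/5.
T₂ = T₁ (V₁/V₂)^(γ−1) = 622 × (35.8/65.3)^0.4 = 622 × 0.7863 = 489.1 K.
W_by = nCᵥ(T₁ − T₂) = (2.28)(20.79)(622 − 489.1) = 6299 J.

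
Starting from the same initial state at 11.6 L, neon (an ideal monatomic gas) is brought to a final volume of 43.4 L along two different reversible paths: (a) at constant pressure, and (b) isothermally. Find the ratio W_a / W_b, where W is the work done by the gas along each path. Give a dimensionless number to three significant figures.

W_a / W_b ≈ 2.08

Path (a) isobaric: W = P₁(V₂ − V₁) → W_a/(P₁V₁) = 2.741.
Path (b) isothermal: W = P₁V₁ ln(V₂/V₁) → W_b/(P₁V₁) = 1.319.
W_a / W_b = 2.741 / 1.319 = 2.078.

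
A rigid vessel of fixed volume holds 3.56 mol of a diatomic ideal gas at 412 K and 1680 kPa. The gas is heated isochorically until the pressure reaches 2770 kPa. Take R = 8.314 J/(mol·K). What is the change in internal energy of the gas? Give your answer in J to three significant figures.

ΔU ≈ 19800 J

Constant volume ⇒ W = 0, so Q = ΔU = nCᵥΔT with Cᵥ = 5R/2 = 20.79 J/(mol·K).
At constant V, T₂/T₁ = P₂/P₁ ⇒ ΔT = T₁(P₂/P₁ − 1) = 412·(2770/1680 − 1) = 267.3 K.
ΔU = (3.56)(20.79)(267.3) = 19779 J.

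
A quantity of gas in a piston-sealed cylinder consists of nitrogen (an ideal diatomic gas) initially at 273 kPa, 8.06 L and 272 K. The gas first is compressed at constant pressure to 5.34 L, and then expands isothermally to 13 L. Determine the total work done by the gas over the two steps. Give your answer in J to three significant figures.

Step 1 (isobaric): W = PΔV = (273 kPa)(5.34 − 8.06 L) = -742.6 J.
After step 1: P = 273 kPa, V = 5.34 L, T = 180.2 K.
Step 2 (isothermal): W = P₁V₁ ln(V₂/V₁) = (1458) ln(13/5.34) = 1297 J.
W_total = -742.6 + 1297 = 554.5 J.

W_total ≈ 554 J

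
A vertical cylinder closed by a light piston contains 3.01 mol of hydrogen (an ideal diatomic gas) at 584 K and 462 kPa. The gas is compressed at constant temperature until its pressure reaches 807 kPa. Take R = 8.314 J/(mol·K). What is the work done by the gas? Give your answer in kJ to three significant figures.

W ≈ -8.15 kJ

Isothermal process: W = nRT ln(V₂/V₁) = nRT ln(P₁/P₂).
W = (3.01)(8.314)(584) × ln(462/807)
  = 14615 × ln(0.5725) = 14615 × -0.5578
W_by_gas = -8151 J.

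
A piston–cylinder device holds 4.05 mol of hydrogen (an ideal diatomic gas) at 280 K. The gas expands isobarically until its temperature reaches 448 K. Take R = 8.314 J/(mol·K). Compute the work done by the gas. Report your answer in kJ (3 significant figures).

W ≈ 5.66 kJ

Isobaric: W = P ΔV = nR ΔT.
W = (4.05)(8.314)(448 − 280) = 5657 J.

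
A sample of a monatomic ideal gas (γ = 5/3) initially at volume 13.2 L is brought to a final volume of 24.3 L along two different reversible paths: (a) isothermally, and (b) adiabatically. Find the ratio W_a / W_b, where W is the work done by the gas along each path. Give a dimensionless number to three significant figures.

Path (a) isothermal: W = P₁V₁ ln(V₂/V₁) → W_a/(P₁V₁) = 0.6103.
Path (b) adiabatic: W = P₁V₁(1 − (V₁/V₂)^(γ−1))/(γ−1) → W_b/(P₁V₁) = 0.5014.
W_a / W_b = 0.6103 / 0.5014 = 1.217.

W_a / W_b ≈ 1.22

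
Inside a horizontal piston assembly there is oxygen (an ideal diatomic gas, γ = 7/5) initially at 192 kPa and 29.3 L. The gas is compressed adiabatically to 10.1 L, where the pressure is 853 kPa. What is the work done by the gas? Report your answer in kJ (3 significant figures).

W ≈ -7.47 kJ

Adiabatic: W = (P₁V₁ − P₂V₂)/(γ − 1) with γ = 7/5.
P₁V₁ = 5626 J, P₂V₂ = 8615 J.
W = (5626 − 8615) / 0.4 = -7474 J.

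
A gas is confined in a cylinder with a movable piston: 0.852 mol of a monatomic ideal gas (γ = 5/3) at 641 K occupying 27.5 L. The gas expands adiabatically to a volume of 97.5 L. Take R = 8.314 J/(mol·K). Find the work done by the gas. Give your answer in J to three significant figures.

Adiabatic: TV^(γ−1) = const with γ = 5/3.
T₂ = T₁ (V₁/V₂)^(γ−1) = 641 × (27.5/97.5)^0.667 = 641 × 0.4301 = 275.7 K.
W_by = nCᵥ(T₁ − T₂) = (0.852)(12.47)(641 − 275.7) = 3882 J.

W ≈ 3880 J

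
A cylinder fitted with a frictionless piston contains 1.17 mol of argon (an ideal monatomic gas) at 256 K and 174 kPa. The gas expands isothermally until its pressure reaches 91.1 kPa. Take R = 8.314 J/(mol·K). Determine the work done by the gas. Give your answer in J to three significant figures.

W ≈ 1610 J

Isothermal process: W = nRT ln(V₂/V₁) = nRT ln(P₁/P₂).
W = (1.17)(8.314)(256) × ln(174/91.1)
  = 2490 × ln(1.91) = 2490 × 0.6471
W_by_gas = 1611 J.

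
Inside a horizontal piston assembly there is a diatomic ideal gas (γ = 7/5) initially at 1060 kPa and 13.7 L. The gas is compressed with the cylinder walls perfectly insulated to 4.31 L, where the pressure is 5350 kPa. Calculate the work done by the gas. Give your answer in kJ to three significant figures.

Adiabatic: W = (P₁V₁ − P₂V₂)/(γ − 1) with γ = 7/5.
P₁V₁ = 14522 J, P₂V₂ = 23058 J.
W = (14522 − 23058) / 0.4 = -21341 J.

W ≈ -21.3 kJ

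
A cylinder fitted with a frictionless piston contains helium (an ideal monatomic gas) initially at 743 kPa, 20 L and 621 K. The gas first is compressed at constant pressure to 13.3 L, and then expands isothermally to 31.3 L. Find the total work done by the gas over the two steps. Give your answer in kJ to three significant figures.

W_total ≈ 3.48 kJ

Step 1 (isobaric): W = PΔV = (743 kPa)(13.3 − 20 L) = -4978 J.
After step 1: P = 743 kPa, V = 13.3 L, T = 413 K.
Step 2 (isothermal): W = P₁V₁ ln(V₂/V₁) = (9882) ln(31.3/13.3) = 8457 J.
W_total = -4978 + 8457 = 3479 J.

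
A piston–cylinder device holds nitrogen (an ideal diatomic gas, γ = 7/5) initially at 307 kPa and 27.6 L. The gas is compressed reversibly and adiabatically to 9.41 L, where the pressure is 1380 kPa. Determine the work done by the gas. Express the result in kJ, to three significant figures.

W ≈ -11.3 kJ

Adiabatic: W = (P₁V₁ − P₂V₂)/(γ − 1) with γ = 7/5.
P₁V₁ = 8473 J, P₂V₂ = 12986 J.
W = (8473 − 12986) / 0.4 = -11282 J.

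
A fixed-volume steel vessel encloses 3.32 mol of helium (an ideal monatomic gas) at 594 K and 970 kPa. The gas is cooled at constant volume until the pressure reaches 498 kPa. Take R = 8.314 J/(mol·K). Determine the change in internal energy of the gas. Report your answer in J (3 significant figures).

ΔU ≈ -12000 J

Constant volume ⇒ W = 0, so Q = ΔU = nCᵥΔT with Cᵥ = 3R/2 = 12.47 J/(mol·K).
At constant V, T₂/T₁ = P₂/P₁ ⇒ ΔT = T₁(P₂/P₁ − 1) = 594·(498/970 − 1) = -289 K.
ΔU = (3.32)(12.47)(-289) = -11967 J.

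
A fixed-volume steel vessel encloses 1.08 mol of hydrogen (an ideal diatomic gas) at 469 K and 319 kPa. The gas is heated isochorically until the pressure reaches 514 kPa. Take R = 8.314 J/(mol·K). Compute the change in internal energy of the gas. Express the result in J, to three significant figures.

ΔU ≈ 6440 J

Constant volume ⇒ W = 0, so Q = ΔU = nCᵥΔT with Cᵥ = 5R/2 = 20.79 J/(mol·K).
At constant V, T₂/T₁ = P₂/P₁ ⇒ ΔT = T₁(P₂/P₁ − 1) = 469·(514/319 − 1) = 286.7 K.
ΔU = (1.08)(20.79)(286.7) = 6436 J.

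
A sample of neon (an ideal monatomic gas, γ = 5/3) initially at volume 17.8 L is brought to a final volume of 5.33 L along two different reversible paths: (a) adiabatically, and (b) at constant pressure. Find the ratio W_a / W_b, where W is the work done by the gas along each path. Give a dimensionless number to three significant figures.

W_a / W_b ≈ 2.64

Path (a) adiabatic: W = P₁V₁(1 − (V₁/V₂)^(γ−1))/(γ−1) → W_a/(P₁V₁) = -1.851.
Path (b) isobaric: W = P₁(V₂ − V₁) → W_b/(P₁V₁) = -0.7006.
W_a / W_b = -1.851 / -0.7006 = 2.643.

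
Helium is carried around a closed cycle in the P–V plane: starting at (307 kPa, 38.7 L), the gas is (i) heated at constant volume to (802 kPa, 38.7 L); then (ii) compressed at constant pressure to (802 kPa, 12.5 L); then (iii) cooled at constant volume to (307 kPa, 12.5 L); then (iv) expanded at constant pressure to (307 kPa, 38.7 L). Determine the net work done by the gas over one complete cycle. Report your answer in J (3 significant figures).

W_net ≈ -13000 J

Constant-volume legs do no work.
W(ii) = (802)(12.5 − 38.7) = -21012 J; W(iv) = (307)(38.7 − 12.5) = 8043 J.
W_net = -21012 + 8043 = -12969 J (the counter-clockwise enclosed area).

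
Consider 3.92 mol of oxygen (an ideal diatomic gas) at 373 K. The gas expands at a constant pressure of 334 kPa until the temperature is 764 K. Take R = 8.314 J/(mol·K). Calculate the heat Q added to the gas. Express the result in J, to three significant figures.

Q ≈ 44600 J

Isobaric: W = nRΔT = (3.92)(8.314)(391) = 12743 J.
ΔU = nCᵥΔT with Cᵥ = 5R/2: ΔU = (3.92)(20.79)(391) = 31858 J.
Q = ΔU + W = 31858 + 12743 = 44601 J.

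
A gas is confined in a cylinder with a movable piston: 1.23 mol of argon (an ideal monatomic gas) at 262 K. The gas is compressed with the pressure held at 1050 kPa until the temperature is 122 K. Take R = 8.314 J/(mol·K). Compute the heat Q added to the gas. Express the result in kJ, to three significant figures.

Isobaric: W = nRΔT = (1.23)(8.314)(-140) = -1432 J.
ΔU = nCᵥΔT with Cᵥ = 3R/2: ΔU = (1.23)(12.47)(-140) = -2148 J.
Q = ΔU + W = -2148 − 1432 = -3579 J.

Q ≈ -3.58 kJ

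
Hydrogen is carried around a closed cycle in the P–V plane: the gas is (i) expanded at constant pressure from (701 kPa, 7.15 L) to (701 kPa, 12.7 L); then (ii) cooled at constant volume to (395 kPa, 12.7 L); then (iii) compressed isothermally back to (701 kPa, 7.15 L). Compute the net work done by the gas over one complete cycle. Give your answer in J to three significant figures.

Leg (i): W = PΔV = (701)(12.7 − 7.15) = 3891 J.
Leg (ii): W = 0.
Leg (iii): W = PᵢVᵢ ln(V_f/Vᵢ) = (5016) ln(7.15/12.7) = -2882 J.
W_net = 3891 − 2882 = 1009 J.

W_net ≈ 1010 J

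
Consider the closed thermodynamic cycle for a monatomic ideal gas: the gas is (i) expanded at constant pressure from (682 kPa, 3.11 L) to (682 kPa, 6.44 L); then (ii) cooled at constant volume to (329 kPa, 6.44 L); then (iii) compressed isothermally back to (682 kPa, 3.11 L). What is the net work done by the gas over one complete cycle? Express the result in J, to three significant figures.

Leg (i): W = PΔV = (682)(6.44 − 3.11) = 2271 J.
Leg (ii): W = 0.
Leg (iii): W = PᵢVᵢ ln(V_f/Vᵢ) = (2119) ln(3.11/6.44) = -1542 J.
W_net = 2271 − 1542 = 728.8 J.

W_net ≈ 729 J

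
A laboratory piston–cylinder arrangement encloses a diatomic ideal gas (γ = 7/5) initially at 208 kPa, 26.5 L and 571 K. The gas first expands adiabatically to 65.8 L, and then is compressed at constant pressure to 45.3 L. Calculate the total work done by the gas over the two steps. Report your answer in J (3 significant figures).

W_total ≈ 3010 J

Step 1 (adiabatic): W = (P₁V₁ − P₂V₂)/(γ−1) = (5512 − 3831)/0.4 = 4202 J.
After step 1: P = 58.22 kPa, V = 65.8 L, T = 396.9 K.
Step 2 (isobaric): W = PΔV = (58.22 kPa)(45.3 − 65.8 L) = -1194 J.
W_total = 4202 − 1194 = 3009 J.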